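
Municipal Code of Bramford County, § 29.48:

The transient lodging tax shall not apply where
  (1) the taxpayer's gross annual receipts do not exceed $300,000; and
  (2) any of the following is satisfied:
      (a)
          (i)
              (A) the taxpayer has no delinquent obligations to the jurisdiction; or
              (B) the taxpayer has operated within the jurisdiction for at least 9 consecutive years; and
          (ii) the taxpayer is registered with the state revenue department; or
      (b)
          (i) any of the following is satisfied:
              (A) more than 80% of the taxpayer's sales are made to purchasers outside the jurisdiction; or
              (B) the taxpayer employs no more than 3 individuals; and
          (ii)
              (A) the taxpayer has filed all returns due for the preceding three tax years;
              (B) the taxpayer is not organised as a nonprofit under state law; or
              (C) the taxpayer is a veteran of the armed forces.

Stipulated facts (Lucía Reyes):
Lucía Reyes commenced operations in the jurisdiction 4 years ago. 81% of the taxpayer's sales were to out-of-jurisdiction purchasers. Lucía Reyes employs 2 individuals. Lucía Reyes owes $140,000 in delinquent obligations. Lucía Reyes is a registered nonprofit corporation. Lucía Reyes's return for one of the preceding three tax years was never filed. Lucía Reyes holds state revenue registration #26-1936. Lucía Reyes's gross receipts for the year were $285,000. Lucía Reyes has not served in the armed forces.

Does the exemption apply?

No — not exempt.

(1) receipts ≤ $300,000 — holds.
(A) no delinquency — not satisfied.
(B) ≥ 9 yrs in jurisdiction — not satisfied.
(i) = F OR F = false.
(ii) state-registered — holds.
(a) = F AND T = false.
(A) >80% out-of-jur. sales — met.
(B) ≤ 3 employees — holds.
(i) = T OR T = true.
(A) returns current — not met.
(B) not (nonprofit) — not met.
(C) veteran — not met.
(ii): F OR F OR F → false.
(b) = T AND F = false.
(2) = F OR F = false.
Overall: T AND F → false.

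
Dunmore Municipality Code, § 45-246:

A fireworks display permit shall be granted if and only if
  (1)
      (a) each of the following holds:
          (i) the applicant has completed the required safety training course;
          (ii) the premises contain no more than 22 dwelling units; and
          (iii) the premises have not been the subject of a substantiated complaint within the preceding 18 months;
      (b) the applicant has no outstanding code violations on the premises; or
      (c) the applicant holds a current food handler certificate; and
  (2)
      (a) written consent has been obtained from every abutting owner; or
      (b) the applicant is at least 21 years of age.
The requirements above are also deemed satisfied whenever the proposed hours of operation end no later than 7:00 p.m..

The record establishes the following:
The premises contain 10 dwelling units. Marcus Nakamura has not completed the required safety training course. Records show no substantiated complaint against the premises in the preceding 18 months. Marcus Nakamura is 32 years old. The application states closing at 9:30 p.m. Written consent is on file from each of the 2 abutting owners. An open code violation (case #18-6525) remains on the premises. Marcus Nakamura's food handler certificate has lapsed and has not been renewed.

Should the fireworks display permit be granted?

(i) safety training — fails.
(ii) ≤ 22 units — met.
(iii) no complaint in 18 mo. — holds.
(a) = F AND T AND T = false.
(b) no code violations — not met.
(c) food handler cert. — fails.
(1): F OR F OR F → false.
(a) all abutters consent — holds.
(b) age ≥ 21 — satisfied.
(2) = T OR T = true.
Overall = F AND T = false.
Exception (closes by 7 p.m.) — not satisfied.
Result: main false OR exception false → false.

No — denied.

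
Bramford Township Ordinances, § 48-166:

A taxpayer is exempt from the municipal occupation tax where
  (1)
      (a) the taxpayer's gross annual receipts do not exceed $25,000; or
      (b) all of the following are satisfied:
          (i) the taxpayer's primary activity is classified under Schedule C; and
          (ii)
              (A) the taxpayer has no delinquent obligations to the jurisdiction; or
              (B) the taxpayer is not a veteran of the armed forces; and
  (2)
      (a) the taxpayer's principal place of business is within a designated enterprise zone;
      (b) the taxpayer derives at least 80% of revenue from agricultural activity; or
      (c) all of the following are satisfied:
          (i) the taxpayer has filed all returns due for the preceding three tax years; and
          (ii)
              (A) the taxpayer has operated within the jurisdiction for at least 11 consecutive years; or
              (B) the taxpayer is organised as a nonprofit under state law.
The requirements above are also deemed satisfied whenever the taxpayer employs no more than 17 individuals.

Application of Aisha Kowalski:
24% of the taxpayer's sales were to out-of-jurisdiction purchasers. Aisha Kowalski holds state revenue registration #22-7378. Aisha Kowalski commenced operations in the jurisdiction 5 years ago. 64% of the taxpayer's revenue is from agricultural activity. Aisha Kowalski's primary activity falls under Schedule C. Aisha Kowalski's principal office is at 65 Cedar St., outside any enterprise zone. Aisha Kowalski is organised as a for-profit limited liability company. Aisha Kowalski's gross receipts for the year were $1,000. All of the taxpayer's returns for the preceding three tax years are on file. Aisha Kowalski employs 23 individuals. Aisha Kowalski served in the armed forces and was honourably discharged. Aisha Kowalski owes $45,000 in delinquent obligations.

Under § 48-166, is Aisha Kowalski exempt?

No — not exempt.

(a) receipts ≤ $25,000 — met.
(i) Schedule C activity — met.
(A) no delinquency — not satisfied.
(B) not (veteran) — not satisfied.
(ii): F OR F → false.
(b) = T AND F = false.
So (1) is satisfied (T OR F).
(a) in enterprise zone — not satisfied.
(b) ≥80% agricultural — not met.
(i) returns current — holds.
(A) ≥ 11 yrs in jurisdiction — not met.
(B) nonprofit — not met.
(ii) = F OR F = false.
(c) = T AND F = false.
So (2) is not satisfied (F OR F OR F).
Overall = T AND F = false.
Exception (≤ 17 employees) — not satisfied.
Result: main false OR exception false → false.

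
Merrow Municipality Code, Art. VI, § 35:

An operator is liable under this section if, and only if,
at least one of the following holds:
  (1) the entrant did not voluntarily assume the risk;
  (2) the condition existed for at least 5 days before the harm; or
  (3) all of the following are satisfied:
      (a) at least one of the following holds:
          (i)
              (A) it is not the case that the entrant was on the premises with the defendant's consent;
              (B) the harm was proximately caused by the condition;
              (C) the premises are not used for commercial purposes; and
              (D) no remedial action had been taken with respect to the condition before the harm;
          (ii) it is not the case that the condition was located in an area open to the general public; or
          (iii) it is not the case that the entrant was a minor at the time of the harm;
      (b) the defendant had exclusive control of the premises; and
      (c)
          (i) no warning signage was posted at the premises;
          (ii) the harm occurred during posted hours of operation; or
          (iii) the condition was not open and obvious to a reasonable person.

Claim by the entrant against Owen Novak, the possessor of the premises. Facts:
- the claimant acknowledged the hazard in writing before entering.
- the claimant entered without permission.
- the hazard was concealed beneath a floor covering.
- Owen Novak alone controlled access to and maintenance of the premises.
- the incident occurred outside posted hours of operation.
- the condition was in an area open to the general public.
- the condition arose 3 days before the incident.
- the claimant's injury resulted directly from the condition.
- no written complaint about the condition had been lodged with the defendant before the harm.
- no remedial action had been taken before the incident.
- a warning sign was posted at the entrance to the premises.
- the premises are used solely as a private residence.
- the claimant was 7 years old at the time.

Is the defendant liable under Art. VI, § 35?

(1) no assumed risk — fails.
(2) condition ≥5 days old — not satisfied.
(A) not (consent to enter) — met.
(B) proximate cause — satisfied.
(C) not (commercial use) — holds.
(D) no remedial action — satisfied.
(i): T AND T AND T AND T → true.
(ii) not (public area) — fails.
(iii) not (entrant a minor) — fails.
(a) = T OR F OR F = true.
(b) exclusive control — holds.
(i) no signage posted — not satisfied.
(ii) during posted hours — not met.
(iii) not open/obvious — holds.
(c): F OR F OR T → true.
(3) = T AND T AND T = true.
Overall: F OR F OR T → true.

Yes — liable.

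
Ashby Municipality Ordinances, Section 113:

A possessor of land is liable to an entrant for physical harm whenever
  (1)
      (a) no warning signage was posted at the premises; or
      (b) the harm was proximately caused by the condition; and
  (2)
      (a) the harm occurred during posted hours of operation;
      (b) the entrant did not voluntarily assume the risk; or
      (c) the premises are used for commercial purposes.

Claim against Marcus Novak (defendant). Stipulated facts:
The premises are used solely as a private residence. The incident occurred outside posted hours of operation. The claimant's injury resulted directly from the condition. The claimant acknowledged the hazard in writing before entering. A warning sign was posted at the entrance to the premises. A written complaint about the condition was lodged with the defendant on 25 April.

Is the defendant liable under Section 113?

(a) no signage posted — not met.
(b) proximate cause — satisfied.
(1) = F OR T = true.
(a) during posted hours — not met.
(b) no assumed risk — fails.
(c) commercial use — not met.
(2) = F OR F OR F = false.
Overall: T AND F → false.

No — not liable.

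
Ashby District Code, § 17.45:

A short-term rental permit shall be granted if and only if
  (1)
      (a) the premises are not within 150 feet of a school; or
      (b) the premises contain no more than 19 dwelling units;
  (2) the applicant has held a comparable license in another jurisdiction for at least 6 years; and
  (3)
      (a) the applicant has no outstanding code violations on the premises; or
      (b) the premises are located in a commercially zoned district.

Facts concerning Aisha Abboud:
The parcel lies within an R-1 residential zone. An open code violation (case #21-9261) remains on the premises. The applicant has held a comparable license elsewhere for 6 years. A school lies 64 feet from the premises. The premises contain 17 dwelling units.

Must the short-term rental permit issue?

(a) ≥150 ft from school — not met.
(b) ≤ 19 units — satisfied.
So (1) is satisfied (F OR T).
(2) prior license ≥ 6 yr — met.
(a) no code violations — not met.
(b) commercially zoned — not met.
(3): F OR F → false.
So Overall is not satisfied (T AND T AND F).

No — denied.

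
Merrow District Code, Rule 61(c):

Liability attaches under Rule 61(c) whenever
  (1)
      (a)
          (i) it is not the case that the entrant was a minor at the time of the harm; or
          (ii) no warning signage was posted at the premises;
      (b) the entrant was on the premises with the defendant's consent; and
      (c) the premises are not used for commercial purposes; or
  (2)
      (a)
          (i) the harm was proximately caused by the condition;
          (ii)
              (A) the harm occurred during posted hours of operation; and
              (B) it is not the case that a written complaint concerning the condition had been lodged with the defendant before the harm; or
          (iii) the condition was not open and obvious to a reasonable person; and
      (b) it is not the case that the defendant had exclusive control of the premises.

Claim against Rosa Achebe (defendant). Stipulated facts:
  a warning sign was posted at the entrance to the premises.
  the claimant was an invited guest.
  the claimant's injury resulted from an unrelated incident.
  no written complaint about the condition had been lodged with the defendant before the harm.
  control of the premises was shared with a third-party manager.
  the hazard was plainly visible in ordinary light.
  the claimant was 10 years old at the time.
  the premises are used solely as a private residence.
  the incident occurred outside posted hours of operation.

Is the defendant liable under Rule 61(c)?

No — not liable.

(i) not (entrant a minor) — not satisfied.
(ii) no signage posted — fails.
(a) = F OR F = false.
(b) consent to enter — holds.
(c) not (commercial use) — met.
(1) = F AND T AND T = false.
(i) proximate cause — not met.
(A) during posted hours — not satisfied.
(B) not (complaint lodged) — holds.
So (ii) is not satisfied (F AND T).
(iii) not open/obvious — not satisfied.
(a): F OR F OR F → false.
(b) not (exclusive control) — holds.
(2): F AND T → false.
Overall = F OR F = false.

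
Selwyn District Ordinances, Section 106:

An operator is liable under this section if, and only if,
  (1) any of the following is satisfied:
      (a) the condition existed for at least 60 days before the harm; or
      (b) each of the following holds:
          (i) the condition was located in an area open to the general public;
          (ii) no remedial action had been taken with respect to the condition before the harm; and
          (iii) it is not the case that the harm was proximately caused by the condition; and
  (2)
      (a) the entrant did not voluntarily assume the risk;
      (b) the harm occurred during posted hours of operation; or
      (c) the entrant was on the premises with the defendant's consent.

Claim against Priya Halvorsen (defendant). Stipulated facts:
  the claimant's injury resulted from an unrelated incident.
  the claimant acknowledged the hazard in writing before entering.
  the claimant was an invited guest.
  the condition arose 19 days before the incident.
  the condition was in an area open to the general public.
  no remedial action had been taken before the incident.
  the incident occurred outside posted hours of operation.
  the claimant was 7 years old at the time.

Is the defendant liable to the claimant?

(a) condition ≥60 days old — not satisfied.
(i) public area — met.
(ii) no remedial action — holds.
(iii) not (proximate cause) — satisfied.
So (b) is satisfied (T AND T AND T).
So (1) is satisfied (F OR T).
(a) no assumed risk — fails.
(b) during posted hours — fails.
(c) consent to enter — holds.
(2) = F OR F OR T = true.
Overall: T AND T → true.

Yes — liable.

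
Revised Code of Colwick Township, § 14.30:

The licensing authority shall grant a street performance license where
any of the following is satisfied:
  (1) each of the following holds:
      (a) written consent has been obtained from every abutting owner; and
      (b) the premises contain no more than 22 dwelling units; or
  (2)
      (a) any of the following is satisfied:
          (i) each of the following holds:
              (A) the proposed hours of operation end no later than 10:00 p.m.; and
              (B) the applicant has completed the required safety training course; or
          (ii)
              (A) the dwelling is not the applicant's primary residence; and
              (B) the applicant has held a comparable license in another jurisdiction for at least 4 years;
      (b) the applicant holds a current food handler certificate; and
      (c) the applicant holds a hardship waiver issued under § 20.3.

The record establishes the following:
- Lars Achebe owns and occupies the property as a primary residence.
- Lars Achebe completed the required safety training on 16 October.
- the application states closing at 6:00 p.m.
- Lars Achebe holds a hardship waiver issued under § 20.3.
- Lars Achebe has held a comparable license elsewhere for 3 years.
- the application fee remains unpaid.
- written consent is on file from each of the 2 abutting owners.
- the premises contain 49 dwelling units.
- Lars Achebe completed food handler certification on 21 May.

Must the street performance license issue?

(a) all abutters consent — satisfied.
(b) ≤ 22 units — not satisfied.
(1) = T AND F = false.
(A) closes by 10 p.m. — satisfied.
(B) safety training — satisfied.
(i) = T AND T = true.
(A) not (primary residence) — fails.
(B) prior license ≥ 4 yr — not satisfied.
(ii) = F AND F = false.
(a) = T OR F = true.
(b) food handler cert. — holds.
(c) hardship waiver — satisfied.
(2): T AND T AND T → true.
Overall = F OR T = true.

Yes — granted.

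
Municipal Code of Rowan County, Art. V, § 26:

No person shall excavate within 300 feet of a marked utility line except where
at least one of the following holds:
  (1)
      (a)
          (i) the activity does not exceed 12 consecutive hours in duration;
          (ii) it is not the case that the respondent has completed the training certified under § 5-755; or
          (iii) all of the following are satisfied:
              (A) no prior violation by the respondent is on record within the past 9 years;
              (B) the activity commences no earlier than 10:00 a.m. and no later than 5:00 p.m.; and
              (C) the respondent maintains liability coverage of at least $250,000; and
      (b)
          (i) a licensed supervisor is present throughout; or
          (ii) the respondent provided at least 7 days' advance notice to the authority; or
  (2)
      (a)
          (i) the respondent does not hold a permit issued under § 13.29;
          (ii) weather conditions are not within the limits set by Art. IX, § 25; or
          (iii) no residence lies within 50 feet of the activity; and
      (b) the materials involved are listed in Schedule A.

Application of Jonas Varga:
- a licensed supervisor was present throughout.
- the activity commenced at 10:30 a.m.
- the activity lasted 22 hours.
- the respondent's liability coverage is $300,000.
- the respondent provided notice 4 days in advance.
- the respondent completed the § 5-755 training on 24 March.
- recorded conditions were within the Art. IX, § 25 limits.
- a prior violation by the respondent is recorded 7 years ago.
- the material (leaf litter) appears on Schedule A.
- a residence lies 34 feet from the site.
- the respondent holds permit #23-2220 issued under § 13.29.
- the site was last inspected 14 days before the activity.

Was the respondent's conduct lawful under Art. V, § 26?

(i) ≤ 12 hrs duration — fails.
(ii) not (training certified) — not met.
(A) no prior violation — not met.
(B) start within hours — holds.
(C) coverage ≥ $250,000 — satisfied.
So (iii) is not satisfied (F AND T AND T).
So (a) is not satisfied (F OR F OR F).
(i) supervisor present — met.
(ii) ≥7 days' notice — not met.
(b): T OR F → true.
(1): F AND T → false.
(i) not (holds permit) — fails.
(ii) not (weather ok) — not satisfied.
(iii) no residence in 50 ft — fails.
(a): F OR F OR F → false.
(b) Schedule A material — met.
So (2) is not satisfied (F AND T).
Overall = F OR F = false.

No — unlawful.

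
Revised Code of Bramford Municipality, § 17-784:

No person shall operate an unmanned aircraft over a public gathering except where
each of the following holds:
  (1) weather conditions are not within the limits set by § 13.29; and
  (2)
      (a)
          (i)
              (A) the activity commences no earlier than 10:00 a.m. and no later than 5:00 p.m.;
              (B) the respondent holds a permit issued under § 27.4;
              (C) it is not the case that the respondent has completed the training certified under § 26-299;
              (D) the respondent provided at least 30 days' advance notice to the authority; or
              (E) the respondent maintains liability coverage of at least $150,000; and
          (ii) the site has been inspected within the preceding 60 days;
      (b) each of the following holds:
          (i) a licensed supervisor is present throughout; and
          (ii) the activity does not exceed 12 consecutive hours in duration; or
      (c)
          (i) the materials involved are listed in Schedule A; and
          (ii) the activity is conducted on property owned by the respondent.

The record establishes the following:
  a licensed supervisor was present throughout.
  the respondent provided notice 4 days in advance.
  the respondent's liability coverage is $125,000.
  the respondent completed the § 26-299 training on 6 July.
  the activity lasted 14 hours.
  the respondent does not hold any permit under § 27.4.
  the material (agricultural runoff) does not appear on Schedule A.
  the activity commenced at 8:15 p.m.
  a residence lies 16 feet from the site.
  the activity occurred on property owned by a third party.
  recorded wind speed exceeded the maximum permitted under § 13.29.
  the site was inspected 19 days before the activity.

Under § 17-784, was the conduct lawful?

No — unlawful.

(1) not (weather ok) — satisfied.
(A) start within hours — not met.
(B) holds permit — fails.
(C) not (training certified) — not satisfied.
(D) ≥30 days' notice — not satisfied.
(E) coverage ≥ $150,000 — not met.
So (i) is not satisfied (F OR F OR F OR F OR F).
(ii) site inspected — holds.
(a): F AND T → false.
(i) supervisor present — satisfied.
(ii) ≤ 12 hrs duration — fails.
So (b) is not satisfied (T AND F).
(i) Schedule A material — not satisfied.
(ii) own property — not met.
(c) = F AND F = false.
(2): F OR F OR F → false.
Overall = T AND F = false.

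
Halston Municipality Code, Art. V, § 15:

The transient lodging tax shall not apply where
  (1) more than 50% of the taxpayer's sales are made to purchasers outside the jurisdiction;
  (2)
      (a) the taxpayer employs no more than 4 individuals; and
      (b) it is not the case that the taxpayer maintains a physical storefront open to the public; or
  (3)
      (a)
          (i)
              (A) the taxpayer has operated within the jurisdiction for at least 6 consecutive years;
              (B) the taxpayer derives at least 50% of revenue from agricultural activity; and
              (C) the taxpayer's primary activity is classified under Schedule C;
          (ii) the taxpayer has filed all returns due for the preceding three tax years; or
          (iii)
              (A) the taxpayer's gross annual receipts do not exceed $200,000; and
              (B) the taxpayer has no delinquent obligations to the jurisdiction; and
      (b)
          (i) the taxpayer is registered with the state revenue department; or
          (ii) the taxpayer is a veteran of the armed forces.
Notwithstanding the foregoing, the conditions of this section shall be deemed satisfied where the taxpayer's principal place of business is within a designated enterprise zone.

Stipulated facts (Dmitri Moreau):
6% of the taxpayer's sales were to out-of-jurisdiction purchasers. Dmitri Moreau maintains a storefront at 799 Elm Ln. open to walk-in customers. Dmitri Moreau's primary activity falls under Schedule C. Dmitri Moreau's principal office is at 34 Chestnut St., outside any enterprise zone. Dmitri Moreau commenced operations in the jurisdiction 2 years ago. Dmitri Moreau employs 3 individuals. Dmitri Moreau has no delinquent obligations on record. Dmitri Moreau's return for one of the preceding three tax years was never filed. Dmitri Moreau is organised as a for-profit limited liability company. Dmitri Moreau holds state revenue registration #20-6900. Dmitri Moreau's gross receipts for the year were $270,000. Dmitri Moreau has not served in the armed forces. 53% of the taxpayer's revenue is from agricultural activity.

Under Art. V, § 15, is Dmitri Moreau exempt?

(1) >50% out-of-jur. sales — not met.
(a) ≤ 4 employees — met.
(b) not (has storefront) — not satisfied.
(2): T AND F → false.
(A) ≥ 6 yrs in jurisdiction — fails.
(B) ≥50% agricultural — holds.
(C) Schedule C activity — met.
So (i) is not satisfied (F AND T AND T).
(ii) returns current — not met.
(A) receipts ≤ $200,000 — fails.
(B) no delinquency — holds.
So (iii) is not satisfied (F AND T).
(a) = F OR F OR F = false.
(i) state-registered — satisfied.
(ii) veteran — not satisfied.
(b): T OR F → true.
(3) = F AND T = false.
So Overall is not satisfied (F OR F OR F).
Exception (in enterprise zone) — not satisfied.
Result: main false OR exception false → false.

No — not exempt.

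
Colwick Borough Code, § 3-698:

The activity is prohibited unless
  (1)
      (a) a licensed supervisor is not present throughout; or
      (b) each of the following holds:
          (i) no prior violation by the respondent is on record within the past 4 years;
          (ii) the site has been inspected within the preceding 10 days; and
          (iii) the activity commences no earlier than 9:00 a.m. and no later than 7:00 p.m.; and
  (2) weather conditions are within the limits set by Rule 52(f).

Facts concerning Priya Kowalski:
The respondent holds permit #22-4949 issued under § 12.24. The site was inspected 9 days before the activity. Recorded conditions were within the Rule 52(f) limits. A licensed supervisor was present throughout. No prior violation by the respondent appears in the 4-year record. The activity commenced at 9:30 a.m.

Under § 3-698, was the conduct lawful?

(a) not (supervisor present) — fails.
(i) no prior violation — satisfied.
(ii) site inspected — met.
(iii) start within hours — holds.
(b): T AND T AND T → true.
So (1) is satisfied (F OR T).
(2) weather ok — holds.
Overall = T AND T = true.

Yes — lawful.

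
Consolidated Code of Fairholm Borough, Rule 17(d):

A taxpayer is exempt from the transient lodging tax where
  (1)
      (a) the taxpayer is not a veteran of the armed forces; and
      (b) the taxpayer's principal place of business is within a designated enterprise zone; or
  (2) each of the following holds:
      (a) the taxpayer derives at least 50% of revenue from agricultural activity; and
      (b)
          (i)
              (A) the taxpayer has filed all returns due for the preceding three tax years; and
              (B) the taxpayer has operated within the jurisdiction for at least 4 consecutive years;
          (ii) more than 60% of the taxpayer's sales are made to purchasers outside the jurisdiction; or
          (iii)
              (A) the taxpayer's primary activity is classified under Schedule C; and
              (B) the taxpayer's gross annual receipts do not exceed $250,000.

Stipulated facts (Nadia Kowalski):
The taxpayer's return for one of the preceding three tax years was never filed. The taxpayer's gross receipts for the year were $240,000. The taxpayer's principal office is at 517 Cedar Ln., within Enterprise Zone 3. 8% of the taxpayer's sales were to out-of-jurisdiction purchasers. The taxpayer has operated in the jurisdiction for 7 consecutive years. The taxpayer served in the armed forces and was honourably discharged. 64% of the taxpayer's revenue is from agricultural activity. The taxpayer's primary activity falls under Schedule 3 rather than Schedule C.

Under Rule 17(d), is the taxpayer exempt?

No — not exempt.

(a) not (veteran) — not satisfied.
(b) in enterprise zone — holds.
(1): F AND T → false.
(a) ≥50% agricultural — met.
(A) returns current — fails.
(B) ≥ 4 yrs in jurisdiction — met.
(i) = F AND T = false.
(ii) >60% out-of-jur. sales — not met.
(A) Schedule C activity — not met.
(B) receipts ≤ $250,000 — satisfied.
(iii) = F AND T = false.
(b) = F OR F OR F = false.
So (2) is not satisfied (T AND F).
Overall: F OR F → false.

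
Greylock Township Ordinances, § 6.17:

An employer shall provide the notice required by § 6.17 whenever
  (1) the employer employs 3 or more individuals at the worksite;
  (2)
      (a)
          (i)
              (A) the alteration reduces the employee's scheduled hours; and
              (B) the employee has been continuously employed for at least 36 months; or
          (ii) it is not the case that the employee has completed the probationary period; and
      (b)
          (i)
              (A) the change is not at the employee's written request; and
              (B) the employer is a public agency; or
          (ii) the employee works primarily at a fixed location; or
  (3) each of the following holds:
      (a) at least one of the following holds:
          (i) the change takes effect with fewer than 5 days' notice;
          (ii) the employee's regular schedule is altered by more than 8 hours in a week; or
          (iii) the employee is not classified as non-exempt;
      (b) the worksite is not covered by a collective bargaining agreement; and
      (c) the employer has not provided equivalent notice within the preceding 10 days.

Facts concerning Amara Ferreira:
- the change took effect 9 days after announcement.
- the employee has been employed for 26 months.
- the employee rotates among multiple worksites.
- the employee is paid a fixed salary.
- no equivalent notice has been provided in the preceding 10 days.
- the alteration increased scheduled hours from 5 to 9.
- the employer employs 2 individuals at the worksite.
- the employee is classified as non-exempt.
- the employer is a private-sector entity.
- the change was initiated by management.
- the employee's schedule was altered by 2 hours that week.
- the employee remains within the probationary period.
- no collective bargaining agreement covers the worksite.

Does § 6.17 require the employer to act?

(1) ≥ 3 at site — fails.
(A) hours reduced — not met.
(B) tenure ≥ 36 mo. — fails.
(i) = F AND F = false.
(ii) not (past probation) — holds.
(a): F OR T → true.
(A) not employee-requested — met.
(B) public agency — fails.
(i) = T AND F = false.
(ii) fixed location — not satisfied.
(b) = F OR F = false.
(2): T AND F → false.
(i) < 5 days' notice — not met.
(ii) schedule shift > 8h — not met.
(iii) not (non-exempt) — not satisfied.
(a) = F OR F OR F = false.
(b) no CBA — met.
(c) no recent notice — holds.
(3): F AND T AND T → false.
Overall = F OR F OR F = false.

No — not required.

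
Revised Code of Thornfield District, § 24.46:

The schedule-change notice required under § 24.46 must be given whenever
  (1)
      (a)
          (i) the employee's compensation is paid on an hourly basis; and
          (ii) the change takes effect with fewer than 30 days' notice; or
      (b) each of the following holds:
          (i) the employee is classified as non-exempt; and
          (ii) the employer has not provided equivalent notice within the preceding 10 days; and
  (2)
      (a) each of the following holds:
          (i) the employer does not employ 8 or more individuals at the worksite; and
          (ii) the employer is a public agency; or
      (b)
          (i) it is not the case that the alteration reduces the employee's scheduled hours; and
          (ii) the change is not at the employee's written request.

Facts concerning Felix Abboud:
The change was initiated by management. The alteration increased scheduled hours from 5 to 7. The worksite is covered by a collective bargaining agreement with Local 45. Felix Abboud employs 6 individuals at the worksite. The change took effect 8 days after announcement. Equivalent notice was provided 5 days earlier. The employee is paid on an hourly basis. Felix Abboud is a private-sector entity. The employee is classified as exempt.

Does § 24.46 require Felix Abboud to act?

Yes — required.

(i) hourly-paid — met.
(ii) < 30 days' notice — holds.
(a) = T AND T = true.
(i) non-exempt — not met.
(ii) no recent notice — not satisfied.
(b): F AND F → false.
So (1) is satisfied (T OR F).
(i) not (≥ 8 at site) — met.
(ii) public agency — not satisfied.
(a): T AND F → false.
(i) not (hours reduced) — holds.
(ii) not employee-requested — holds.
(b) = T AND T = true.
(2) = F OR T = true.
So Overall is satisfied (T AND T).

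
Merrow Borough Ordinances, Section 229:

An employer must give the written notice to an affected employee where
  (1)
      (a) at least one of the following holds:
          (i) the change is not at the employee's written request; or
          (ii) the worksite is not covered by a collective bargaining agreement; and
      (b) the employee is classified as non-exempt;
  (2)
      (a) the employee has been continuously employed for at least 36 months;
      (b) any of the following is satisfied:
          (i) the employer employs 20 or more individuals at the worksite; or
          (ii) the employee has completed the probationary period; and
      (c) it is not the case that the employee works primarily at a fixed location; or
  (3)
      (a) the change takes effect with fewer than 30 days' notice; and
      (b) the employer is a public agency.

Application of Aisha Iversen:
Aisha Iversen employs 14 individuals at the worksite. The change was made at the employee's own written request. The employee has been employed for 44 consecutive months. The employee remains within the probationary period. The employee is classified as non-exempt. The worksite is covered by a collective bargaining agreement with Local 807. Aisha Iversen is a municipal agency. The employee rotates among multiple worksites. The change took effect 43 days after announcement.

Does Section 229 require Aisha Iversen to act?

(i) not employee-requested — fails.
(ii) no CBA — not satisfied.
(a): F OR F → false.
(b) non-exempt — met.
So (1) is not satisfied (F AND T).
(a) tenure ≥ 36 mo. — satisfied.
(i) ≥ 20 at site — not met.
(ii) past probation — not satisfied.
So (b) is not satisfied (F OR F).
(c) not (fixed location) — holds.
(2): T AND F AND T → false.
(a) < 30 days' notice — fails.
(b) public agency — met.
(3): F AND T → false.
Overall = F OR F OR F = false.

No — not required.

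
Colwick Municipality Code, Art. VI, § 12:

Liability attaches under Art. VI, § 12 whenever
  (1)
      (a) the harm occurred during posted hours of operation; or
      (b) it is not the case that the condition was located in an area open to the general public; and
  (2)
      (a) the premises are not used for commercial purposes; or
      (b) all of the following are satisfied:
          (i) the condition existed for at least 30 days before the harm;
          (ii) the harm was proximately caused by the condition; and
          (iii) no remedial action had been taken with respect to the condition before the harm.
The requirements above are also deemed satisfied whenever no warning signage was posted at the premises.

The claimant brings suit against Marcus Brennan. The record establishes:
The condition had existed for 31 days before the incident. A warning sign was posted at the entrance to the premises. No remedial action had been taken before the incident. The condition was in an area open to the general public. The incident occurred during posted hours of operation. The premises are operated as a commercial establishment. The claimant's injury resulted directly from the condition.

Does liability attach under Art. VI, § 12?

(a) during posted hours — met.
(b) not (public area) — not met.
So (1) is satisfied (T OR F).
(a) not (commercial use) — not met.
(i) condition ≥30 days old — met.
(ii) proximate cause — holds.
(iii) no remedial action — met.
(b): T AND T AND T → true.
(2) = F OR T = true.
Overall: T AND T → true.
Exception (no signage posted) — not satisfied.
Result: main true OR exception false → true.

Yes — liable.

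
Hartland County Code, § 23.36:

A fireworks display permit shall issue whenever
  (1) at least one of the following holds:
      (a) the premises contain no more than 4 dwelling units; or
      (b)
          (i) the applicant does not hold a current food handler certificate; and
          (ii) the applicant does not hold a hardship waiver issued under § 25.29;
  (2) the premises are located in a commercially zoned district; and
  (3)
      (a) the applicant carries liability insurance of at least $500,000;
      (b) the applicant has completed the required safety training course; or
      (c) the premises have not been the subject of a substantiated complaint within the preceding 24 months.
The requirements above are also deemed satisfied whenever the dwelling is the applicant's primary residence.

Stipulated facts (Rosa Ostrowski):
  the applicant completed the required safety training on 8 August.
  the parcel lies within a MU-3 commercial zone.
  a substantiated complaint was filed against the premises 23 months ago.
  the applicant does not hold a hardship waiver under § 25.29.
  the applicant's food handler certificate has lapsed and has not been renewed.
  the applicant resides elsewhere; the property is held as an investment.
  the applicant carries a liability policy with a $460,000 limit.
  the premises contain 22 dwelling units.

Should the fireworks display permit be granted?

(a) ≤ 4 units — not met.
(i) not (food handler cert.) — satisfied.
(ii) not (hardship waiver) — satisfied.
(b): T AND T → true.
(1) = F OR T = true.
(2) commercially zoned — holds.
(a) insurance ≥ $500,000 — fails.
(b) safety training — holds.
(c) no complaint in 24 mo. — not satisfied.
(3) = F OR T OR F = true.
Overall = T AND T AND T = true.
Exception (primary residence) — not satisfied.
Result: main true OR exception false → true.

Yes — granted.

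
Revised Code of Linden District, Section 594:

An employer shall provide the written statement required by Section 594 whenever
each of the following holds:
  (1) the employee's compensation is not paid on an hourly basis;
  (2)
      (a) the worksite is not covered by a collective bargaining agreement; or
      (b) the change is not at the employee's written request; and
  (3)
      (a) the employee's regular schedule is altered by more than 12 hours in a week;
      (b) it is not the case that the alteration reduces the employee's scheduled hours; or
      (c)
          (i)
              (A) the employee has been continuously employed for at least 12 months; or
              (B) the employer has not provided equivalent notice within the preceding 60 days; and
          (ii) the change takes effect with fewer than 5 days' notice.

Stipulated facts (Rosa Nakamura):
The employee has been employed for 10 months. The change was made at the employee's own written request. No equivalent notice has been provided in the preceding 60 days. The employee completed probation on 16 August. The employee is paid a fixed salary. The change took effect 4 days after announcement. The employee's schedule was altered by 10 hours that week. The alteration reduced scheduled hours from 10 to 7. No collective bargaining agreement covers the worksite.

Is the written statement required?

Yes — required.

(1) not (hourly-paid) — satisfied.
(a) no CBA — met.
(b) not employee-requested — not satisfied.
So (2) is satisfied (T OR F).
(a) schedule shift > 12h — fails.
(b) not (hours reduced) — not met.
(A) tenure ≥ 12 mo. — not satisfied.
(B) no recent notice — met.
So (i) is satisfied (F OR T).
(ii) < 5 days' notice — satisfied.
(c) = T AND T = true.
So (3) is satisfied (F OR F OR T).
Overall: T AND T AND T → true.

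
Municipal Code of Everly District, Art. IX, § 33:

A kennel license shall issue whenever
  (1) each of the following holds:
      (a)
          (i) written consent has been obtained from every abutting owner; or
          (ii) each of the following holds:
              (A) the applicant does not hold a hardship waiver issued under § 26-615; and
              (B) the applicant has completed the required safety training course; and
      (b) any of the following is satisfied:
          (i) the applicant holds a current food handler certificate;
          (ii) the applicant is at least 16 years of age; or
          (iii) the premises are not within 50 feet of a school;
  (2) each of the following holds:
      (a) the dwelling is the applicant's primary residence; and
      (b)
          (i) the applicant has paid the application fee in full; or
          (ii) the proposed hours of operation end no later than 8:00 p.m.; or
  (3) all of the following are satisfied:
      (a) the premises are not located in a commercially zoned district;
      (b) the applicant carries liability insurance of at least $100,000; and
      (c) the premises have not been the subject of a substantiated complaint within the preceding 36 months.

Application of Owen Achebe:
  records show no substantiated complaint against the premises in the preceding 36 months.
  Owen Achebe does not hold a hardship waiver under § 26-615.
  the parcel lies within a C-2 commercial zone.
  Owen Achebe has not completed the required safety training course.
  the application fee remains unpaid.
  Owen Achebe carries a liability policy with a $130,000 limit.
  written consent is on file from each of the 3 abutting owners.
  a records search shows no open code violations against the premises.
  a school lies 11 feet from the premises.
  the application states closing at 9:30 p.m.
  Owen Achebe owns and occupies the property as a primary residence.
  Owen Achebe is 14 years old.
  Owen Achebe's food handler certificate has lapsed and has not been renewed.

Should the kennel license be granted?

(i) all abutters consent — satisfied.
(A) not (hardship waiver) — holds.
(B) safety training — not satisfied.
So (ii) is not satisfied (T AND F).
So (a) is satisfied (T OR F).
(i) food handler cert. — fails.
(ii) age ≥ 16 — fails.
(iii) ≥50 ft from school — not satisfied.
(b) = F OR F OR F = false.
(1): T AND F → false.
(a) primary residence — satisfied.
(i) fee paid — fails.
(ii) closes by 8 p.m. — not met.
(b): F OR F → false.
(2) = T AND F = false.
(a) not (commercially zoned) — not met.
(b) insurance ≥ $100,000 — met.
(c) no complaint in 36 mo. — holds.
(3): F AND T AND T → false.
So Overall is not satisfied (F OR F OR F).

No — denied.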